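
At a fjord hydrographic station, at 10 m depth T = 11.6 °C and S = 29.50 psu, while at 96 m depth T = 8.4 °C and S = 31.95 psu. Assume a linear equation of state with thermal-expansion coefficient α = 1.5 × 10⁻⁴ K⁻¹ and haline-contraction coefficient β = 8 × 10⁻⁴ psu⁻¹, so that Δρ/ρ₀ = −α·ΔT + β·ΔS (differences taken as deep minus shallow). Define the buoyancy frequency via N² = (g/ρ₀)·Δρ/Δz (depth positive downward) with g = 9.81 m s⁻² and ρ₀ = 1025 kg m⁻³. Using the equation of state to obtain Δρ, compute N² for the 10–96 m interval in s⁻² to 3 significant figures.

ΔT = -3.2 K, ΔS = +2.45 psu (deep − shallow).
Δρ/ρ₀ = −αΔT + βΔS = 4.80 × 10⁻⁴ + 1.96 × 10⁻³ = 2.44 × 10⁻³, so Δρ ≈ 2.501 kg m⁻³.
N² = (g/ρ₀)·Δρ/Δz = g·(Δρ/ρ₀)/Δz = 9.81 × 2.44 × 10⁻³ / 86 = 2.7833 × 10⁻⁴ s⁻² ≈ 2.78 × 10⁻⁴ s⁻².

2.78 × 10⁻⁴ s⁻²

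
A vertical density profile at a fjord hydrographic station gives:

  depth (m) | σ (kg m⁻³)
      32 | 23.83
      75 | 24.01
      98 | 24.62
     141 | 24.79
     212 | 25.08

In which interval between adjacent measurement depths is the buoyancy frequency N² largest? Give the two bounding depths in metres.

Compute the density gradient over each adjacent pair:
  32–75 m: Δρ/Δz = 0.18/43 = 4.2 × 10⁻³ kg m⁻⁴
  75–98 m: Δρ/Δz = 0.61/23 = 0.027 kg m⁻⁴
  98–141 m: Δρ/Δz = 0.17/43 = 4.0 × 10⁻³ kg m⁻⁴
  141–212 m: Δρ/Δz = 0.29/71 = 4.1 × 10⁻³ kg m⁻⁴
The largest gradient is in the 75–98 m interval — the pycnocline.

75–98 m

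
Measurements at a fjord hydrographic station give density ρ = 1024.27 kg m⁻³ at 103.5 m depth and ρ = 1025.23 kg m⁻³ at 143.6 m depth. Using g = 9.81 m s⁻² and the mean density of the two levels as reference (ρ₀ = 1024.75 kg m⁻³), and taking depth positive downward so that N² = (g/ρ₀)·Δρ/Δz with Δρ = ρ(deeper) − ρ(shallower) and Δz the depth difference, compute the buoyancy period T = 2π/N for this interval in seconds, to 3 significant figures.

415 s

Δρ = 1025.23 − 1024.27 = 0.96 kg m⁻³ over Δz = 143.6 − 103.5 = 40.1 m.
N² = (9.81/1024.75) × (0.96/40.1) = 2.2918 × 10⁻⁴ s⁻².
N = √(2.2918 × 10⁻⁴) = 0.015139 rad s⁻¹, so T = 2π/N = 415.03 s ≈ 415 s.
Since Δρ > 0 the layer is stably stratified.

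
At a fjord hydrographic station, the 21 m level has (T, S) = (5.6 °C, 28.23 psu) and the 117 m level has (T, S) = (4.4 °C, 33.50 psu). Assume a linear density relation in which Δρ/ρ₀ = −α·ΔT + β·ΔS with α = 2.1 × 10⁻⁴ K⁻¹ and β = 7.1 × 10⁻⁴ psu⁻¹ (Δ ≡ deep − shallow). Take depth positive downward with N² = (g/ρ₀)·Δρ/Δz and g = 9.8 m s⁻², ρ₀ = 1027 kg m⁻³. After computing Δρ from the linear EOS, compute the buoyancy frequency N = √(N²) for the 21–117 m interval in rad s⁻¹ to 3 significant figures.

0.0202 rad s⁻¹

ΔT = -1.2 K, ΔS = +5.27 psu (deep − shallow).
Δρ/ρ₀ = −αΔT + βΔS = 2.52 × 10⁻⁴ + 3.7417 × 10⁻³ = 3.9937 × 10⁻³, so Δρ ≈ 4.102 kg m⁻³.
N² = (g/ρ₀)·Δρ/Δz = g·(Δρ/ρ₀)/Δz = 9.8 × 3.9937 × 10⁻³ / 96 = 4.0769 × 10⁻⁴ s⁻².
N = √(4.0769 × 10⁻⁴) = 0.020191 rad s⁻¹ ≈ 0.0202 rad s⁻¹.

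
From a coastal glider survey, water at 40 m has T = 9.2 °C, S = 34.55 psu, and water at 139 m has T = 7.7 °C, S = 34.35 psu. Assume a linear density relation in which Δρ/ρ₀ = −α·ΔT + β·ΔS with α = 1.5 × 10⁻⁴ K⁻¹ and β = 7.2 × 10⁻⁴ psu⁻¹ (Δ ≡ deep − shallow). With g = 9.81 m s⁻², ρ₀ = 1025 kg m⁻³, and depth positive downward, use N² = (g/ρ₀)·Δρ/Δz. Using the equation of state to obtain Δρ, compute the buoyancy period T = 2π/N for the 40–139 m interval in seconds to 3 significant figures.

2.22 × 10³ s

ΔT = -1.5 K, ΔS = -0.20 psu (deep − shallow).
Δρ/ρ₀ = −αΔT + βΔS = 2.25 × 10⁻⁴ − 1.44 × 10⁻⁴ = 8.10 × 10⁻⁵, so Δρ ≈ 0.08302 kg m⁻³.
N² = (g/ρ₀)·Δρ/Δz = g·(Δρ/ρ₀)/Δz = 9.81 × 8.10 × 10⁻⁵ / 99 = 8.0264 × 10⁻⁶ s⁻².
N = √(8.0264 × 10⁻⁶) = 2.8331 × 10⁻³ rad s⁻¹ → T = 2π/N = 2.2178 × 10³ s ≈ 2.22 × 10³ s.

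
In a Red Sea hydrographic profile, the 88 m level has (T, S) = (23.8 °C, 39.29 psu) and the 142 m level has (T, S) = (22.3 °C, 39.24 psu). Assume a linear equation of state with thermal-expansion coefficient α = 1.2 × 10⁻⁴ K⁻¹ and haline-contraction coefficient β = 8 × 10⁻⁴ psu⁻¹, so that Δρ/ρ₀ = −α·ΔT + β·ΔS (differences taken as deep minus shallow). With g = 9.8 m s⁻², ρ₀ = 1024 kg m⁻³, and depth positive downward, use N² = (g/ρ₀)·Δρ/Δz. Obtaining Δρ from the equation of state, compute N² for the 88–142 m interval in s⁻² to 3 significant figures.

2.54 × 10⁻⁵ s⁻²

ΔT = -1.5 K, ΔS = -0.05 psu (deep − shallow).
Δρ/ρ₀ = −αΔT + βΔS = 1.80 × 10⁻⁴ − 4.00 × 10⁻⁵ = 1.40 × 10⁻⁴, so Δρ ≈ 0.1434 kg m⁻³.
N² = (g/ρ₀)·Δρ/Δz = g·(Δρ/ρ₀)/Δz = 9.8 × 1.40 × 10⁻⁴ / 54 = 2.5407 × 10⁻⁵ s⁻² ≈ 2.54 × 10⁻⁵ s⁻².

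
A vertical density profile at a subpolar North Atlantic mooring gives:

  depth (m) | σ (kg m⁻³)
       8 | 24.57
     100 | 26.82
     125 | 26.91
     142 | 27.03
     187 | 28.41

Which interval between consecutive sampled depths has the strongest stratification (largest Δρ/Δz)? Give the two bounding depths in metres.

Compute the density gradient over each adjacent pair:
  8–100 m: Δρ/Δz = 2.25/92 = 0.024 kg m⁻⁴
  100–125 m: Δρ/Δz = 0.09/25 = 3.6 × 10⁻³ kg m⁻⁴
  125–142 m: Δρ/Δz = 0.12/17 = 7.1 × 10⁻³ kg m⁻⁴
  142–187 m: Δρ/Δz = 1.38/45 = 0.031 kg m⁻⁴
The largest gradient is in the 142–187 m interval — the pycnocline.

142–187 m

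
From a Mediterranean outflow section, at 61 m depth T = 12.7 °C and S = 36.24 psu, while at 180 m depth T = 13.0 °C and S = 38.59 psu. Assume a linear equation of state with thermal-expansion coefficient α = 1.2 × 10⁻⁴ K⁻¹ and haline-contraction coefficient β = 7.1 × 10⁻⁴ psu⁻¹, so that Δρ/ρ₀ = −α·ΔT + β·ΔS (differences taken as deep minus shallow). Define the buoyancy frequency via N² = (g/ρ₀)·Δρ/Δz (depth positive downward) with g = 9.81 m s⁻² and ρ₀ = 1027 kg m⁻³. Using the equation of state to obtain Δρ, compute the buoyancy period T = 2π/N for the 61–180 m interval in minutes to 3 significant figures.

9.03 min

ΔT = +0.3 K, ΔS = +2.35 psu (deep − shallow).
Δρ/ρ₀ = −αΔT + βΔS = -3.60 × 10⁻⁵ + 1.6685 × 10⁻³ = 1.6325 × 10⁻³, so Δρ ≈ 1.677 kg m⁻³.
N² = (g/ρ₀)·Δρ/Δz = g·(Δρ/ρ₀)/Δz = 9.81 × 1.6325 × 10⁻³ / 119 = 1.3458 × 10⁻⁴ s⁻².
N = √(1.3458 × 10⁻⁴) = 0.011601 rad s⁻¹ → T = 2π/N = 541.61 s = 9.0268 min ≈ 9.03 min.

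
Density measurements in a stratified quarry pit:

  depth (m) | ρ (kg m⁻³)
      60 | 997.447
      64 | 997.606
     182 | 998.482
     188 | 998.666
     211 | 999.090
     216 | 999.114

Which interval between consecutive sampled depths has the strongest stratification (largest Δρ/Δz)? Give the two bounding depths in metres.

Compute the density gradient over each adjacent pair:
  60–64 m: Δρ/Δz = 0.159/4 = 0.040 kg m⁻⁴
  64–182 m: Δρ/Δz = 0.876/118 = 7.4 × 10⁻³ kg m⁻⁴
  182–188 m: Δρ/Δz = 0.184/6 = 0.031 kg m⁻⁴
  188–211 m: Δρ/Δz = 0.424/23 = 0.018 kg m⁻⁴
  211–216 m: Δρ/Δz = 0.024/5 = 4.8 × 10⁻³ kg m⁻⁴
The largest gradient is in the 60–64 m interval — the pycnocline.

60–64 m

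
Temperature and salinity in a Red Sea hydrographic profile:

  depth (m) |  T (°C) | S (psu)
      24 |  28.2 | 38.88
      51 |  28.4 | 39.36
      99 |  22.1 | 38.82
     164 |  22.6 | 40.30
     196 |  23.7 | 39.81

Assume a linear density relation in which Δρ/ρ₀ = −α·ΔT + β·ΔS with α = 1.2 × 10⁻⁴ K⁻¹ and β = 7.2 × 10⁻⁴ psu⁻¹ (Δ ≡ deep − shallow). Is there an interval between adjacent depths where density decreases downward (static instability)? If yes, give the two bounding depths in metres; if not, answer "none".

Evaluate Δρ/ρ₀ = −αΔT + βΔS across each adjacent pair:
  24–51 m: −αΔT+βΔS = −(1.2 × 10⁻⁴)(+0.2)+(7.2 × 10⁻⁴)(+0.48) = 3.2 × 10⁻⁴ → stable
  51–99 m: −αΔT+βΔS = −(1.2 × 10⁻⁴)(-6.3)+(7.2 × 10⁻⁴)(-0.54) = 3.7 × 10⁻⁴ → stable
  99–164 m: −αΔT+βΔS = −(1.2 × 10⁻⁴)(+0.5)+(7.2 × 10⁻⁴)(+1.48) = 1.0 × 10⁻³ → stable
  164–196 m: −αΔT+βΔS = −(1.2 × 10⁻⁴)(+1.1)+(7.2 × 10⁻⁴)(-0.49) = -4.8 × 10⁻⁴ → UNSTABLE
The 164–196 m interval has Δρ < 0: lighter water underlies denser water.

164–196 m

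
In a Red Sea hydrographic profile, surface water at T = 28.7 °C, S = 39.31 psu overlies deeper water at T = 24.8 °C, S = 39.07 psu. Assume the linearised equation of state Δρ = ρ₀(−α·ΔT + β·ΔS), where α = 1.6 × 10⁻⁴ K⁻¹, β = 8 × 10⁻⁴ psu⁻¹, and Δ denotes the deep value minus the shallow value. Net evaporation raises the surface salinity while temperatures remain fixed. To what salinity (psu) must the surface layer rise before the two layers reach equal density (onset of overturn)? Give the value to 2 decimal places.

Neutral buoyancy requires −α(T_deep − T_surf) + β(S_deep − S_surf′) = 0.
S_surf′ = S_deep − (α/β)·ΔT = 39.07 − (1.6 × 10⁻⁴/8 × 10⁻⁴)·(-3.9) = 39.8500 psu.
Increase required: 39.8500 − 39.31 = 0.5400 psu.

39.85 psu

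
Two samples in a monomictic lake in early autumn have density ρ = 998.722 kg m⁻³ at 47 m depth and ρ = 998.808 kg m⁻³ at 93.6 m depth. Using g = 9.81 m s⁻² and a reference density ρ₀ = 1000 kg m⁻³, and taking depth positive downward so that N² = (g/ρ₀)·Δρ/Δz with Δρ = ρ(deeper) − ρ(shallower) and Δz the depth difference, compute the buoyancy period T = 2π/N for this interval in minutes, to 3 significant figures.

Δρ = 998.808 − 998.722 = 0.086 kg m⁻³ over Δz = 93.6 − 47 = 46.6 m.
N² = (9.81/1000) × (0.086/46.6) = 1.8104 × 10⁻⁵ s⁻².
N = √(1.8104 × 10⁻⁵) = 4.2549 × 10⁻³ rad s⁻¹, so T = 2π/N = 1.4767 × 10³ s = 24.612 min ≈ 24.6 min.

24.6 min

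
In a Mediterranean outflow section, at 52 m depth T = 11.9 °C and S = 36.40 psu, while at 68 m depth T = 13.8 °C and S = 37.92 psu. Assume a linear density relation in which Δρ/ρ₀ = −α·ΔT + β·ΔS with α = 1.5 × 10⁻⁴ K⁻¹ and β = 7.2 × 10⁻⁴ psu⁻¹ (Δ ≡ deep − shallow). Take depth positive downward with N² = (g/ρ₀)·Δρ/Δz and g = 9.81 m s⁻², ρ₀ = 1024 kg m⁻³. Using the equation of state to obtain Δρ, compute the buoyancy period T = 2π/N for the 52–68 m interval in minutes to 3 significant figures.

ΔT = +1.9 K, ΔS = +1.52 psu (deep − shallow).
Δρ/ρ₀ = −αΔT + βΔS = -2.85 × 10⁻⁴ + 1.0944 × 10⁻³ = 8.094 × 10⁻⁴, so Δρ ≈ 0.8288 kg m⁻³.
N² = (g/ρ₀)·Δρ/Δz = g·(Δρ/ρ₀)/Δz = 9.81 × 8.094 × 10⁻⁴ / 16 = 4.9626 × 10⁻⁴ s⁻².
N = √(4.9626 × 10⁻⁴) = 0.022277 rad s⁻¹ → T = 2π/N = 282.05 s = 4.7008 min ≈ 4.70 min.

4.70 min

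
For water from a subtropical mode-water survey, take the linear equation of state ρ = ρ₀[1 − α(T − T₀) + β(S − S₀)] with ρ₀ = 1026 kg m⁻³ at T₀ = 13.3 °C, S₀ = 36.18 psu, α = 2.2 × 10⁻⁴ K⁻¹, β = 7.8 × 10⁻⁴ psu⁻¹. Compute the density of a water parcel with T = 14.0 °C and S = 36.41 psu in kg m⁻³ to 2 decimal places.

T − T₀ = +0.7 K, S − S₀ = +0.23 psu.
Bracket = 1 − α·(+0.7) + β·(+0.23) = 1 + (2.54 × 10⁻⁵) = 1.0000254.
ρ = 1026 × 1.0000254 = 1026.03 kg m⁻³.

1026.03 kg m⁻³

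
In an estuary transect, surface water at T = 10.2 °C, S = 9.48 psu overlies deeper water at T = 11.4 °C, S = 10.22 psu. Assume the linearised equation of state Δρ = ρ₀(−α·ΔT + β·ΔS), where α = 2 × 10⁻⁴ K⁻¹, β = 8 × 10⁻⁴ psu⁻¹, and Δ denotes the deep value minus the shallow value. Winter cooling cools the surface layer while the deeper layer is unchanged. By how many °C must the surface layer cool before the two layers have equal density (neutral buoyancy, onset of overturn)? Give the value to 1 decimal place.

Neutral buoyancy requires Δρ = 0, i.e. −α(T_deep − T_surf′) + β(S_deep − S_surf) = 0.
T_surf′ = T_deep − (β/α)·ΔS = 11.4 − (8 × 10⁻⁴/2 × 10⁻⁴)·(+0.74) = 8.440 °C.
Cooling required: 10.2 − (8.440) = 1.760 °C.

1.8 °C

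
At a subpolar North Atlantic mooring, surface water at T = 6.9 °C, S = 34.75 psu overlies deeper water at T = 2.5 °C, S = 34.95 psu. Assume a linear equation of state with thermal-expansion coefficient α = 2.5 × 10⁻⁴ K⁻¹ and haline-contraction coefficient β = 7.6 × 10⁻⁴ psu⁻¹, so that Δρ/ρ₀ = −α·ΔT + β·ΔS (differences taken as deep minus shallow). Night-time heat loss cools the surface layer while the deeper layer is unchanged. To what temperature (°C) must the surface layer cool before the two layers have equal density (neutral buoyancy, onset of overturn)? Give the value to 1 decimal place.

1.9 °C

Neutral buoyancy requires Δρ = 0, i.e. −α(T_deep − T_surf′) + β(S_deep − S_surf) = 0.
T_surf′ = T_deep − (β/α)·ΔS = 2.5 − (7.6 × 10⁻⁴/2.5 × 10⁻⁴)·(+0.20) = 1.892 °C.
Cooling required: 6.9 − (1.892) = 5.008 °C.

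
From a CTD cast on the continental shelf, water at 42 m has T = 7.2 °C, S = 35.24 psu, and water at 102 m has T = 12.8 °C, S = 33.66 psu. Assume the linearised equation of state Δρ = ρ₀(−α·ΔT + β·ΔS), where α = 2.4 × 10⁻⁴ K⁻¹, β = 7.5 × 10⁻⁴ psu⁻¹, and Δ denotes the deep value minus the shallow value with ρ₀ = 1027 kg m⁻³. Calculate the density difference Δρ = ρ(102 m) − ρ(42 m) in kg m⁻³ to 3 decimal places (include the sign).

-2.597 kg m⁻³

ΔT = +5.6 K, ΔS = -1.58 psu (deep − shallow).
Δρ/ρ₀ = −(2.4 × 10⁻⁴)(+5.6) + (7.5 × 10⁻⁴)(-1.58) = -2.529 × 10⁻³.
Δρ = 1027 × (-2.529 × 10⁻³) = -2.597 kg m⁻³.
Negative Δρ: lighter below, statically unstable.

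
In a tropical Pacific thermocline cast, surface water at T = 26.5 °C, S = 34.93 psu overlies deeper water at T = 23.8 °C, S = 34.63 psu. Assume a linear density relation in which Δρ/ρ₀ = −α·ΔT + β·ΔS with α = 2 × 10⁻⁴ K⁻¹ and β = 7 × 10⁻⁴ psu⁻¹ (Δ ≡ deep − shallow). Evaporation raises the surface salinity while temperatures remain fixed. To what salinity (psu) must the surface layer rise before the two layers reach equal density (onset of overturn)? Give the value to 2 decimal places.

35.40 psu

Neutral buoyancy requires −α(T_deep − T_surf) + β(S_deep − S_surf′) = 0.
S_surf′ = S_deep − (α/β)·ΔT = 34.63 − (2 × 10⁻⁴/7 × 10⁻⁴)·(-2.7) = 35.4014 psu.
Increase required: 35.4014 − 34.93 = 0.4714 psu.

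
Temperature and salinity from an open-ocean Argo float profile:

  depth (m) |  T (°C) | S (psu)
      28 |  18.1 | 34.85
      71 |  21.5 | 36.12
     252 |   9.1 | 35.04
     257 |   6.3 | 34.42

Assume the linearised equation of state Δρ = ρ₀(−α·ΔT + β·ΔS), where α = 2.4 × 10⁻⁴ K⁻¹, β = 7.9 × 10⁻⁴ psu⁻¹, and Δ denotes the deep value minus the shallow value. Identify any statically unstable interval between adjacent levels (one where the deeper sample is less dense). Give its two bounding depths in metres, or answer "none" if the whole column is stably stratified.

Evaluate Δρ/ρ₀ = −αΔT + βΔS across each adjacent pair:
  28–71 m: −αΔT+βΔS = −(2.4 × 10⁻⁴)(+3.4)+(7.9 × 10⁻⁴)(+1.27) = 1.9 × 10⁻⁴ → stable
  71–252 m: −αΔT+βΔS = −(2.4 × 10⁻⁴)(-12.4)+(7.9 × 10⁻⁴)(-1.08) = 2.1 × 10⁻³ → stable
  252–257 m: −αΔT+βΔS = −(2.4 × 10⁻⁴)(-2.8)+(7.9 × 10⁻⁴)(-0.62) = 1.8 × 10⁻⁴ → stable
Every interval has Δρ > 0: the column is stably stratified throughout.

none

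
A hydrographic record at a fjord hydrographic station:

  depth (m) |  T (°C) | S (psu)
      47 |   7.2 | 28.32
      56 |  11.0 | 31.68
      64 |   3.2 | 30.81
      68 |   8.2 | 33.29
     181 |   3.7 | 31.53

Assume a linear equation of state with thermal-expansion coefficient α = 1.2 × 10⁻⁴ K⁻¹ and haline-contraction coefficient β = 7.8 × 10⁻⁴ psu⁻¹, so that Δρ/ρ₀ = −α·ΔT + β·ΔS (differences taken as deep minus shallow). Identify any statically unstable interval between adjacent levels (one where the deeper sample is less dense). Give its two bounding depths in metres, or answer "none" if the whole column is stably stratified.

68–181 m

Evaluate Δρ/ρ₀ = −αΔT + βΔS across each adjacent pair:
  47–56 m: −αΔT+βΔS = −(1.2 × 10⁻⁴)(+3.8)+(7.8 × 10⁻⁴)(+3.36) = 2.2 × 10⁻³ → stable
  56–64 m: −αΔT+βΔS = −(1.2 × 10⁻⁴)(-7.8)+(7.8 × 10⁻⁴)(-0.87) = 2.6 × 10⁻⁴ → stable
  64–68 m: −αΔT+βΔS = −(1.2 × 10⁻⁴)(+5.0)+(7.8 × 10⁻⁴)(+2.48) = 1.3 × 10⁻³ → stable
  68–181 m: −αΔT+βΔS = −(1.2 × 10⁻⁴)(-4.5)+(7.8 × 10⁻⁴)(-1.76) = -8.3 × 10⁻⁴ → UNSTABLE
The 68–181 m interval has Δρ < 0: lighter water underlies denser water.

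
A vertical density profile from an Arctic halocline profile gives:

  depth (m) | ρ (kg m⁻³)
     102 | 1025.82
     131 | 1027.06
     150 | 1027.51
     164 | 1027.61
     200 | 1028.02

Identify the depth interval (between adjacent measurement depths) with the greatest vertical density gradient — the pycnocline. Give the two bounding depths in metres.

102–131 m

Compute the density gradient over each adjacent pair:
  102–131 m: Δρ/Δz = 1.24/29 = 0.043 kg m⁻⁴
  131–150 m: Δρ/Δz = 0.45/19 = 0.024 kg m⁻⁴
  150–164 m: Δρ/Δz = 0.10/14 = 7.1 × 10⁻³ kg m⁻⁴
  164–200 m: Δρ/Δz = 0.41/36 = 0.011 kg m⁻⁴
The largest gradient is in the 102–131 m interval — the pycnocline.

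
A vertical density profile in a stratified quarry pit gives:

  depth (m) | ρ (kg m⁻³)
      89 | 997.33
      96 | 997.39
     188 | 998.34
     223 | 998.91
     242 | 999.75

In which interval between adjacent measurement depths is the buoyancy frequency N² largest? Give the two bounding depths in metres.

223–242 m

Compute the density gradient over each adjacent pair:
  89–96 m: Δρ/Δz = 0.06/7 = 8.6 × 10⁻³ kg m⁻⁴
  96–188 m: Δρ/Δz = 0.95/92 = 0.010 kg m⁻⁴
  188–223 m: Δρ/Δz = 0.57/35 = 0.016 kg m⁻⁴
  223–242 m: Δρ/Δz = 0.84/19 = 0.044 kg m⁻⁴
The largest gradient is in the 223–242 m interval — the pycnocline.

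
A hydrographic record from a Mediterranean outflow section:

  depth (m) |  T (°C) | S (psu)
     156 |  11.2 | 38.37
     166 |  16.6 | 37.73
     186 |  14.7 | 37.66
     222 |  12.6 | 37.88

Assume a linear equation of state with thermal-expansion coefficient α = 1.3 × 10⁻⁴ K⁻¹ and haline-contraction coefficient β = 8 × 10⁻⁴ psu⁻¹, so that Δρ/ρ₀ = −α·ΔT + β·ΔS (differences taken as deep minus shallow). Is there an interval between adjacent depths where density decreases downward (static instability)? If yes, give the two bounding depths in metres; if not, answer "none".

156–166 m

Evaluate Δρ/ρ₀ = −αΔT + βΔS across each adjacent pair:
  156–166 m: −αΔT+βΔS = −(1.3 × 10⁻⁴)(+5.4)+(8 × 10⁻⁴)(-0.64) = -1.2 × 10⁻³ → UNSTABLE
  166–186 m: −αΔT+βΔS = −(1.3 × 10⁻⁴)(-1.9)+(8 × 10⁻⁴)(-0.07) = 1.9 × 10⁻⁴ → stable
  186–222 m: −αΔT+βΔS = −(1.3 × 10⁻⁴)(-2.1)+(8 × 10⁻⁴)(+0.22) = 4.5 × 10⁻⁴ → stable
The 156–166 m interval has Δρ < 0: lighter water underlies denser water.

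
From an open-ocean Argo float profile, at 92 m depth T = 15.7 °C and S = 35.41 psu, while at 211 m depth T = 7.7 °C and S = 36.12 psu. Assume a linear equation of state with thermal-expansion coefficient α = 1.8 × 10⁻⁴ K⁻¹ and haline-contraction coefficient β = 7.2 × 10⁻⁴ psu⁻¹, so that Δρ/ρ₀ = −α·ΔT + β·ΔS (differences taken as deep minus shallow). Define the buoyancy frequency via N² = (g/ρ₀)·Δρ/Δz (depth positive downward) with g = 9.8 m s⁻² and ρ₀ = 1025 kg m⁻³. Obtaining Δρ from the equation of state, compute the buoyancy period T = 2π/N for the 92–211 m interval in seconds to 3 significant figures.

ΔT = -8.0 K, ΔS = +0.71 psu (deep − shallow).
Δρ/ρ₀ = −αΔT + βΔS = 1.44 × 10⁻³ + 5.112 × 10⁻⁴ = 1.9512 × 10⁻³, so Δρ ≈ 2.000 kg m⁻³.
N² = (g/ρ₀)·Δρ/Δz = g·(Δρ/ρ₀)/Δz = 9.8 × 1.9512 × 10⁻³ / 119 = 1.6069 × 10⁻⁴ s⁻².
N = √(1.6069 × 10⁻⁴) = 0.012676 rad s⁻¹ → T = 2π/N = 495.68 s ≈ 496 s.

496 s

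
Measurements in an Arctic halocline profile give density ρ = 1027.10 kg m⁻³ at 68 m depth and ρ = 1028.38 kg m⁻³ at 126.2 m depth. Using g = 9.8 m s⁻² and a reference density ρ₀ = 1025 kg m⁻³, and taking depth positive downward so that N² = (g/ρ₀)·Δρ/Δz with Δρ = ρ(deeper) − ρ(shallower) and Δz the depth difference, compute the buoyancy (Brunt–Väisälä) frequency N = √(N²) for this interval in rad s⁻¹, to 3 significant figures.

0.0145 rad s⁻¹

Δρ = 1028.38 − 1027.10 = 1.28 kg m⁻³ over Δz = 126.2 − 68 = 58.2 m.
N² = (9.8/1025) × (1.28/58.2) = 2.1028 × 10⁻⁴ s⁻².
N = √(2.1028 × 10⁻⁴) = 0.014501 rad s⁻¹ ≈ 0.0145 rad s⁻¹.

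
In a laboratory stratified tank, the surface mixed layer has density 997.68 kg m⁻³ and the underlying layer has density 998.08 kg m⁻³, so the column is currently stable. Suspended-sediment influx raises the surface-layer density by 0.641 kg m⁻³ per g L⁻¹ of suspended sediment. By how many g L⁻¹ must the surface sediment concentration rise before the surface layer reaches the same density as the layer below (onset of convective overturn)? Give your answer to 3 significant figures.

0.624 g L⁻¹

Density deficit of the surface layer: 998.08 − 997.68 = 0.4 kg m⁻³.
Required change = 0.4 / 0.641 = 0.624 g L⁻¹.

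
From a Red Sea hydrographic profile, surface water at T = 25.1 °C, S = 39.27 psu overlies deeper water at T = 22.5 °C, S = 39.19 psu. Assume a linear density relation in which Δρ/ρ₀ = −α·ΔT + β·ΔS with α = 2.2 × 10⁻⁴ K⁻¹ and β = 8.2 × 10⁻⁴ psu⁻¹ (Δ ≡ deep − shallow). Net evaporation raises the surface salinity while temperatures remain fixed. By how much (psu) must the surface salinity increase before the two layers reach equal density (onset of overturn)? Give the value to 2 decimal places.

0.62 psu

Neutral buoyancy requires −α(T_deep − T_surf) + β(S_deep − S_surf′) = 0.
S_surf′ = S_deep − (α/β)·ΔT = 39.19 − (2.2 × 10⁻⁴/8.2 × 10⁻⁴)·(-2.6) = 39.8876 psu.
Increase required: 39.8876 − 39.27 = 0.6176 psu.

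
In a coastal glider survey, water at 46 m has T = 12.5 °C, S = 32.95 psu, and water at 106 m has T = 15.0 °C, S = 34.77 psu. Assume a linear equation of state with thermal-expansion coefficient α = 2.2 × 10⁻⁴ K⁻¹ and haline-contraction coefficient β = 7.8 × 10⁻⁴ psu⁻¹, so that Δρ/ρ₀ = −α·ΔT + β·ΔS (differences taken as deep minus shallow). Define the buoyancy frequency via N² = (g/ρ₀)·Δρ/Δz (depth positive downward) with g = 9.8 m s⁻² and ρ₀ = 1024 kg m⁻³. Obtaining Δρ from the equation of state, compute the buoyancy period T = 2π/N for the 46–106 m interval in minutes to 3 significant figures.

ΔT = +2.5 K, ΔS = +1.82 psu (deep − shallow).
Δρ/ρ₀ = −αΔT + βΔS = -5.50 × 10⁻⁴ + 1.4196 × 10⁻³ = 8.696 × 10⁻⁴, so Δρ ≈ 0.8905 kg m⁻³.
N² = (g/ρ₀)·Δρ/Δz = g·(Δρ/ρ₀)/Δz = 9.8 × 8.696 × 10⁻⁴ / 60 = 1.4203 × 10⁻⁴ s⁻².
N = √(1.4203 × 10⁻⁴) = 0.011918 rad s⁻¹ → T = 2π/N = 527.20 s = 8.7867 min ≈ 8.79 min.

8.79 min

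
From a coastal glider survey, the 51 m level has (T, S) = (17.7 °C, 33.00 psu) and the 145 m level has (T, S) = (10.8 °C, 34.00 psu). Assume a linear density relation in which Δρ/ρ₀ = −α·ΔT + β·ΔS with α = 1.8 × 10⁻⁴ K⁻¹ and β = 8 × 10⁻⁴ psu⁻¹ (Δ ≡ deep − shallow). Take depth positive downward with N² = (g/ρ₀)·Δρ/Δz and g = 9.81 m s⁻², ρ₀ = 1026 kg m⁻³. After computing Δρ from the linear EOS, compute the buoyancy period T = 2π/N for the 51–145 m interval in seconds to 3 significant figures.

430 s

ΔT = -6.9 K, ΔS = +1.00 psu (deep − shallow).
Δρ/ρ₀ = −αΔT + βΔS = 1.242 × 10⁻³ + 8.00 × 10⁻⁴ = 2.042 × 10⁻³, so Δρ ≈ 2.095 kg m⁻³.
N² = (g/ρ₀)·Δρ/Δz = g·(Δρ/ρ₀)/Δz = 9.81 × 2.042 × 10⁻³ / 94 = 2.1311 × 10⁻⁴ s⁻².
N = √(2.1311 × 10⁻⁴) = 0.014598 rad s⁻¹ → T = 2π/N = 430.41 s ≈ 430 s.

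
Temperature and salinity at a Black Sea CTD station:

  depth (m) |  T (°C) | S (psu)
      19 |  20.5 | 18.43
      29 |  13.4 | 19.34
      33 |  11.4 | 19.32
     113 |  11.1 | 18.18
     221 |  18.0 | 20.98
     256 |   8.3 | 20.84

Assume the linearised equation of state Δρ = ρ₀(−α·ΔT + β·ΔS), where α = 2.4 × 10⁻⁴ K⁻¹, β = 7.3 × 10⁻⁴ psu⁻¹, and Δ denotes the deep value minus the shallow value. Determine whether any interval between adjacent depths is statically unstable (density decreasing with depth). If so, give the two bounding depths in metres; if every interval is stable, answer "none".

Evaluate Δρ/ρ₀ = −αΔT + βΔS across each adjacent pair:
  19–29 m: −αΔT+βΔS = −(2.4 × 10⁻⁴)(-7.1)+(7.3 × 10⁻⁴)(+0.91) = 2.4 × 10⁻³ → stable
  29–33 m: −αΔT+βΔS = −(2.4 × 10⁻⁴)(-2.0)+(7.3 × 10⁻⁴)(-0.02) = 4.7 × 10⁻⁴ → stable
  33–113 m: −αΔT+βΔS = −(2.4 × 10⁻⁴)(-0.3)+(7.3 × 10⁻⁴)(-1.14) = -7.6 × 10⁻⁴ → UNSTABLE
  113–221 m: −αΔT+βΔS = −(2.4 × 10⁻⁴)(+6.9)+(7.3 × 10⁻⁴)(+2.80) = 3.9 × 10⁻⁴ → stable
  221–256 m: −αΔT+βΔS = −(2.4 × 10⁻⁴)(-9.7)+(7.3 × 10⁻⁴)(-0.14) = 2.2 × 10⁻³ → stable
The 33–113 m interval has Δρ < 0: lighter water underlies denser water.

33–113 m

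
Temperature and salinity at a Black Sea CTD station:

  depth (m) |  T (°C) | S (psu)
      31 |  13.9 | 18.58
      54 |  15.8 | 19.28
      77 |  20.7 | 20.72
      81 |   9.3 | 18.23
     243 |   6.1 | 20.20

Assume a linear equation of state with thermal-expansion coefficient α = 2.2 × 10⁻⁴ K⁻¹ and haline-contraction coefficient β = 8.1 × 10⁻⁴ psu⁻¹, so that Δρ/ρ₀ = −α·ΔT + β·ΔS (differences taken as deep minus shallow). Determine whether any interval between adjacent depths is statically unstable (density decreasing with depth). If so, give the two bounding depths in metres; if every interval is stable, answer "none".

none

Evaluate Δρ/ρ₀ = −αΔT + βΔS across each adjacent pair:
  31–54 m: −αΔT+βΔS = −(2.2 × 10⁻⁴)(+1.9)+(8.1 × 10⁻⁴)(+0.70) = 1.5 × 10⁻⁴ → stable
  54–77 m: −αΔT+βΔS = −(2.2 × 10⁻⁴)(+4.9)+(8.1 × 10⁻⁴)(+1.44) = 8.8 × 10⁻⁵ → stable
  77–81 m: −αΔT+βΔS = −(2.2 × 10⁻⁴)(-11.4)+(8.1 × 10⁻⁴)(-2.49) = 4.9 × 10⁻⁴ → stable
  81–243 m: −αΔT+βΔS = −(2.2 × 10⁻⁴)(-3.2)+(8.1 × 10⁻⁴)(+1.97) = 2.3 × 10⁻³ → stable
Every interval has Δρ > 0: the column is stably stratified throughout.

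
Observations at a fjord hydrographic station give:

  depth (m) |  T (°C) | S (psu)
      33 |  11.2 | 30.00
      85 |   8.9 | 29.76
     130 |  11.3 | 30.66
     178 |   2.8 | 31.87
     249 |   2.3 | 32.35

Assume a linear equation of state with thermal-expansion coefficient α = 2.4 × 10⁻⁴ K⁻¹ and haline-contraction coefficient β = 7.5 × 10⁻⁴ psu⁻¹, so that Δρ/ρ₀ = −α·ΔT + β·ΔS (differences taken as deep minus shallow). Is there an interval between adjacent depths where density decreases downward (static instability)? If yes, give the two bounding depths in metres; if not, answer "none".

Evaluate Δρ/ρ₀ = −αΔT + βΔS across each adjacent pair:
  33–85 m: −αΔT+βΔS = −(2.4 × 10⁻⁴)(-2.3)+(7.5 × 10⁻⁴)(-0.24) = 3.7 × 10⁻⁴ → stable
  85–130 m: −αΔT+βΔS = −(2.4 × 10⁻⁴)(+2.4)+(7.5 × 10⁻⁴)(+0.90) = 9.9 × 10⁻⁵ → stable
  130–178 m: −αΔT+βΔS = −(2.4 × 10⁻⁴)(-8.5)+(7.5 × 10⁻⁴)(+1.21) = 2.9 × 10⁻³ → stable
  178–249 m: −αΔT+βΔS = −(2.4 × 10⁻⁴)(-0.5)+(7.5 × 10⁻⁴)(+0.48) = 4.8 × 10⁻⁴ → stable
Every interval has Δρ > 0: the column is stably stratified throughout.

none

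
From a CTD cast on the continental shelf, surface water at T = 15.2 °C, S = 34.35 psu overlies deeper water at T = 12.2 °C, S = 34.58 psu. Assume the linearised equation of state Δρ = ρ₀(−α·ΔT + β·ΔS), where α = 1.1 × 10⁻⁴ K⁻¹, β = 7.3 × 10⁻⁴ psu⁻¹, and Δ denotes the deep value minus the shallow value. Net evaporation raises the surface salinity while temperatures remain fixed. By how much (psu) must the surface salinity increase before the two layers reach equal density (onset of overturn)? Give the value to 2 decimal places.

Neutral buoyancy requires −α(T_deep − T_surf) + β(S_deep − S_surf′) = 0.
S_surf′ = S_deep − (α/β)·ΔT = 34.58 − (1.1 × 10⁻⁴/7.3 × 10⁻⁴)·(-3.0) = 35.0321 psu.
Increase required: 35.0321 − 34.35 = 0.6821 psu.

0.68 psu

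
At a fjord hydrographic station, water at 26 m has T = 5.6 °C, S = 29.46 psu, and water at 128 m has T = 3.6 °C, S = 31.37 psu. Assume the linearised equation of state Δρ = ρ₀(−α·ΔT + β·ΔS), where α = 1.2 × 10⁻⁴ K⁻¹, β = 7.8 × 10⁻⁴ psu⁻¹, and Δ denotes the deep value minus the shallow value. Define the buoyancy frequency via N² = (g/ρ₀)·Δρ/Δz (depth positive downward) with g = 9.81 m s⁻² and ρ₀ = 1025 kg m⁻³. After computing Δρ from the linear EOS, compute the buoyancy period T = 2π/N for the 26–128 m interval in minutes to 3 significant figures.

ΔT = -2.0 K, ΔS = +1.91 psu (deep − shallow).
Δρ/ρ₀ = −αΔT + βΔS = 2.40 × 10⁻⁴ + 1.4898 × 10⁻³ = 1.7298 × 10⁻³, so Δρ ≈ 1.773 kg m⁻³.
N² = (g/ρ₀)·Δρ/Δz = g·(Δρ/ρ₀)/Δz = 9.81 × 1.7298 × 10⁻³ / 102 = 1.6637 × 10⁻⁴ s⁻².
N = √(1.6637 × 10⁻⁴) = 0.012898 rad s⁻¹ → T = 2π/N = 487.14 s = 8.1190 min ≈ 8.12 min.

8.12 min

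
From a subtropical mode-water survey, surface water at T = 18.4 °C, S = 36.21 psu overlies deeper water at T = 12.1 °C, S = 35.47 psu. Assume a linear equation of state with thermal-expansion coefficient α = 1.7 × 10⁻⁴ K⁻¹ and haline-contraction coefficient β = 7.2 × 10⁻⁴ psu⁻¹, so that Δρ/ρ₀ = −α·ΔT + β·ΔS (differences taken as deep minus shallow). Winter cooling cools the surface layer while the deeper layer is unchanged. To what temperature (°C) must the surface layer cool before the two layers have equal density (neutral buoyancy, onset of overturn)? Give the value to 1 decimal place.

15.2 °C

Neutral buoyancy requires Δρ = 0, i.e. −α(T_deep − T_surf′) + β(S_deep − S_surf) = 0.
T_surf′ = T_deep − (β/α)·ΔS = 12.1 − (7.2 × 10⁻⁴/1.7 × 10⁻⁴)·(-0.74) = 15.234 °C.
Cooling required: 18.4 − (15.234) = 3.166 °C.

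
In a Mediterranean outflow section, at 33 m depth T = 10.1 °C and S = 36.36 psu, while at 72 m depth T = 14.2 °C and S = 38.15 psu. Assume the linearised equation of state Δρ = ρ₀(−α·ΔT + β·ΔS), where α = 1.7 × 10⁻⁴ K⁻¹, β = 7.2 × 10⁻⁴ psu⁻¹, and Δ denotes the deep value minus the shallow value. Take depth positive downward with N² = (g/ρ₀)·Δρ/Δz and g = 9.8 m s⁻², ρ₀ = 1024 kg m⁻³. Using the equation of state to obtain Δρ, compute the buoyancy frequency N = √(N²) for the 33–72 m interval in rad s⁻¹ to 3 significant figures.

ΔT = +4.1 K, ΔS = +1.79 psu (deep − shallow).
Δρ/ρ₀ = −αΔT + βΔS = -6.97 × 10⁻⁴ + 1.2888 × 10⁻³ = 5.918 × 10⁻⁴, so Δρ ≈ 0.6060 kg m⁻³.
N² = (g/ρ₀)·Δρ/Δz = g·(Δρ/ρ₀)/Δz = 9.8 × 5.918 × 10⁻⁴ / 39 = 1.4871 × 10⁻⁴ s⁻².
N = √(1.4871 × 10⁻⁴) = 0.012195 rad s⁻¹ ≈ 0.0122 rad s⁻¹.

0.0122 rad s⁻¹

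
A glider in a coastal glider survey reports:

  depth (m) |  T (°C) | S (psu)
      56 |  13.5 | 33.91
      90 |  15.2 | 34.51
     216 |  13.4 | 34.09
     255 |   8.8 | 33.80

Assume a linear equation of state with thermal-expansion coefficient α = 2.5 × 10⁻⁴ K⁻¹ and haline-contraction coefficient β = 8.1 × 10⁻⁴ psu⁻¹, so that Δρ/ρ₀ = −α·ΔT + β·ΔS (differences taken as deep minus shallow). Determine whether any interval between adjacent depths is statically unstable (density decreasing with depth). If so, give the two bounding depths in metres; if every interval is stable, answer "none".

none

Evaluate Δρ/ρ₀ = −αΔT + βΔS across each adjacent pair:
  56–90 m: −αΔT+βΔS = −(2.5 × 10⁻⁴)(+1.7)+(8.1 × 10⁻⁴)(+0.60) = 6.1 × 10⁻⁵ → stable
  90–216 m: −αΔT+βΔS = −(2.5 × 10⁻⁴)(-1.8)+(8.1 × 10⁻⁴)(-0.42) = 1.1 × 10⁻⁴ → stable
  216–255 m: −αΔT+βΔS = −(2.5 × 10⁻⁴)(-4.6)+(8.1 × 10⁻⁴)(-0.29) = 9.2 × 10⁻⁴ → stable
Every interval has Δρ > 0: the column is stably stratified throughout.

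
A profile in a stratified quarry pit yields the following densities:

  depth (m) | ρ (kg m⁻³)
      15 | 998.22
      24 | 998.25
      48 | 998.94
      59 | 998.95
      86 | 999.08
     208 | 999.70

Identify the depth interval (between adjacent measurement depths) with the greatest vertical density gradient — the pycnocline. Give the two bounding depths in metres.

24–48 m

Compute the density gradient over each adjacent pair:
  15–24 m: Δρ/Δz = 0.03/9 = 3.3 × 10⁻³ kg m⁻⁴
  24–48 m: Δρ/Δz = 0.69/24 = 0.029 kg m⁻⁴
  48–59 m: Δρ/Δz = 0.01/11 = 9.1 × 10⁻⁴ kg m⁻⁴
  59–86 m: Δρ/Δz = 0.13/27 = 4.8 × 10⁻³ kg m⁻⁴
  86–208 m: Δρ/Δz = 0.62/122 = 5.1 × 10⁻³ kg m⁻⁴
The largest gradient is in the 24–48 m interval — the pycnocline.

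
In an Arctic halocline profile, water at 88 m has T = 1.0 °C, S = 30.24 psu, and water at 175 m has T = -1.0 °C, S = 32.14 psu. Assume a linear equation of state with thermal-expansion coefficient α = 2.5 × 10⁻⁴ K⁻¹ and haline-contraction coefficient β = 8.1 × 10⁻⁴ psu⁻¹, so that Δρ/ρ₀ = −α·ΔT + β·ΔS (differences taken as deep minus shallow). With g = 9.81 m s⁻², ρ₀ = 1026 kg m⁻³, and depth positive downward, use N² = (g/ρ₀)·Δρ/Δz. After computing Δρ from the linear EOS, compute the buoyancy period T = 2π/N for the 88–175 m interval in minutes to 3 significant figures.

6.91 min

ΔT = -2.0 K, ΔS = +1.90 psu (deep − shallow).
Δρ/ρ₀ = −αΔT + βΔS = 5.00 × 10⁻⁴ + 1.539 × 10⁻³ = 2.039 × 10⁻³, so Δρ ≈ 2.092 kg m⁻³.
N² = (g/ρ₀)·Δρ/Δz = g·(Δρ/ρ₀)/Δz = 9.81 × 2.039 × 10⁻³ / 87 = 2.2991 × 10⁻⁴ s⁻².
N = √(2.2991 × 10⁻⁴) = 0.015163 rad s⁻¹ → T = 2π/N = 414.38 s = 6.9063 min ≈ 6.91 min.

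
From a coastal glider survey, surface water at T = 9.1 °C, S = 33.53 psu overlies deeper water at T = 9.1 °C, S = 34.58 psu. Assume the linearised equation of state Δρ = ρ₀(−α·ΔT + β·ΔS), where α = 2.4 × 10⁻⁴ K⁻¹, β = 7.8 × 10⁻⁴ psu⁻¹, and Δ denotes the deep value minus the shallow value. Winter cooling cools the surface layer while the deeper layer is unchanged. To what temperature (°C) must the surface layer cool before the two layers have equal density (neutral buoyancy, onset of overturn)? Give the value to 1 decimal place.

5.7 °C

Neutral buoyancy requires Δρ = 0, i.e. −α(T_deep − T_surf′) + β(S_deep − S_surf) = 0.
T_surf′ = T_deep − (β/α)·ΔS = 9.1 − (7.8 × 10⁻⁴/2.4 × 10⁻⁴)·(+1.05) = 5.688 °C.
Cooling required: 9.1 − (5.688) = 3.412 °C.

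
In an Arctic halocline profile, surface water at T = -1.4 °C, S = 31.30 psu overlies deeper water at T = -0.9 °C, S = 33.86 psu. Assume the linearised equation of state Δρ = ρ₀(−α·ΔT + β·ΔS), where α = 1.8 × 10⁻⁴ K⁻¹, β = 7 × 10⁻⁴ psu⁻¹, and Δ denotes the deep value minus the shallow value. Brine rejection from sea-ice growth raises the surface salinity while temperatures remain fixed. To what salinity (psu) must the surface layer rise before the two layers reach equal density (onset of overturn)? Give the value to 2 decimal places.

Neutral buoyancy requires −α(T_deep − T_surf) + β(S_deep − S_surf′) = 0.
S_surf′ = S_deep − (α/β)·ΔT = 33.86 − (1.8 × 10⁻⁴/7 × 10⁻⁴)·(+0.5) = 33.7314 psu.
Increase required: 33.7314 − 31.30 = 2.4314 psu.

33.73 psu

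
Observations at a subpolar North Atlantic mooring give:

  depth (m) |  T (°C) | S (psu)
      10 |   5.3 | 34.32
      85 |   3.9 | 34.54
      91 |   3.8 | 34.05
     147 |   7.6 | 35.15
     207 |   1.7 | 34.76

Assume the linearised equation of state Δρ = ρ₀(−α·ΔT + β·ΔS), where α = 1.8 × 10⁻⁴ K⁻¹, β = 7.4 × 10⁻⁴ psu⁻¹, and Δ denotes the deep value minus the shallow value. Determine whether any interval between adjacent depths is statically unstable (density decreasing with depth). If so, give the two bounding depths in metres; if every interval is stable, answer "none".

Evaluate Δρ/ρ₀ = −αΔT + βΔS across each adjacent pair:
  10–85 m: −αΔT+βΔS = −(1.8 × 10⁻⁴)(-1.4)+(7.4 × 10⁻⁴)(+0.22) = 4.1 × 10⁻⁴ → stable
  85–91 m: −αΔT+βΔS = −(1.8 × 10⁻⁴)(-0.1)+(7.4 × 10⁻⁴)(-0.49) = -3.4 × 10⁻⁴ → UNSTABLE
  91–147 m: −αΔT+βΔS = −(1.8 × 10⁻⁴)(+3.8)+(7.4 × 10⁻⁴)(+1.10) = 1.3 × 10⁻⁴ → stable
  147–207 m: −αΔT+βΔS = −(1.8 × 10⁻⁴)(-5.9)+(7.4 × 10⁻⁴)(-0.39) = 7.7 × 10⁻⁴ → stable
The 85–91 m interval has Δρ < 0: lighter water underlies denser water.

85–91 m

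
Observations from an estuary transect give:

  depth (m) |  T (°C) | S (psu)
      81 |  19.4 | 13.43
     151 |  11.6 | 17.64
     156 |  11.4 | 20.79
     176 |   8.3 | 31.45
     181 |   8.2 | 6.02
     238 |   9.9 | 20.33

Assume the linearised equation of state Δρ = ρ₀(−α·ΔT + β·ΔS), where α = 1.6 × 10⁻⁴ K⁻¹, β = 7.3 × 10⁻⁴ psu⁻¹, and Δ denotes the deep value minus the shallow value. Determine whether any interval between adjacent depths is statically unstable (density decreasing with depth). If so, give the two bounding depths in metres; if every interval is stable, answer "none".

Evaluate Δρ/ρ₀ = −αΔT + βΔS across each adjacent pair:
  81–151 m: −αΔT+βΔS = −(1.6 × 10⁻⁴)(-7.8)+(7.3 × 10⁻⁴)(+4.21) = 4.3 × 10⁻³ → stable
  151–156 m: −αΔT+βΔS = −(1.6 × 10⁻⁴)(-0.2)+(7.3 × 10⁻⁴)(+3.15) = 2.3 × 10⁻³ → stable
  156–176 m: −αΔT+βΔS = −(1.6 × 10⁻⁴)(-3.1)+(7.3 × 10⁻⁴)(+10.66) = 8.3 × 10⁻³ → stable
  176–181 m: −αΔT+βΔS = −(1.6 × 10⁻⁴)(-0.1)+(7.3 × 10⁻⁴)(-25.43) = -0.019 → UNSTABLE
  181–238 m: −αΔT+βΔS = −(1.6 × 10⁻⁴)(+1.7)+(7.3 × 10⁻⁴)(+14.31) = 0.010 → stable
The 176–181 m interval has Δρ < 0: lighter water underlies denser water.

176–181 m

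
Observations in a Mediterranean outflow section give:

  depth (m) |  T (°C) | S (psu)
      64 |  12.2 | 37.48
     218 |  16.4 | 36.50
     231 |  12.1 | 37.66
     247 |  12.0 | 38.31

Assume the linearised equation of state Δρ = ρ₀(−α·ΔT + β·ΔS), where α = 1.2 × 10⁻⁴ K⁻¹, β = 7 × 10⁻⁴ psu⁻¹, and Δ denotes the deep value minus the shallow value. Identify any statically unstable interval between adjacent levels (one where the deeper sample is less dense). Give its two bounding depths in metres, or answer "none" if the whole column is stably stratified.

64–218 m

Evaluate Δρ/ρ₀ = −αΔT + βΔS across each adjacent pair:
  64–218 m: −αΔT+βΔS = −(1.2 × 10⁻⁴)(+4.2)+(7 × 10⁻⁴)(-0.98) = -1.2 × 10⁻³ → UNSTABLE
  218–231 m: −αΔT+βΔS = −(1.2 × 10⁻⁴)(-4.3)+(7 × 10⁻⁴)(+1.16) = 1.3 × 10⁻³ → stable
  231–247 m: −αΔT+βΔS = −(1.2 × 10⁻⁴)(-0.1)+(7 × 10⁻⁴)(+0.65) = 4.7 × 10⁻⁴ → stable
The 64–218 m interval has Δρ < 0: lighter water underlies denser water.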